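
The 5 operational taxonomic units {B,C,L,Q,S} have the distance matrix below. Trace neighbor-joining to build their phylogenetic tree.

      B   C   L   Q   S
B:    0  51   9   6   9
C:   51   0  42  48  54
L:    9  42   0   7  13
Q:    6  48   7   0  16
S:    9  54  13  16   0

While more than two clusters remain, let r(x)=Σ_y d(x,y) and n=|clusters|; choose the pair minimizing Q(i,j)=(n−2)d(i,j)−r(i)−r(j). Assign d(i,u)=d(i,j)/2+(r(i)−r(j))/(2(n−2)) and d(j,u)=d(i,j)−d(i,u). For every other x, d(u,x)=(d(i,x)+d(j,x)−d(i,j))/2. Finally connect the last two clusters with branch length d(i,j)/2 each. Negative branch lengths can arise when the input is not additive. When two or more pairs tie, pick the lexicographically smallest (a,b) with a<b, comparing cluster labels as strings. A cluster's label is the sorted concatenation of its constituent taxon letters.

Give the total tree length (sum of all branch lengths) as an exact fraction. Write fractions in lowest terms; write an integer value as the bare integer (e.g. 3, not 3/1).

step 1: merge (B,S) at d=9, Q=-140; branch lengths B→5/3, S→22/3; new cluster BS
  updated: d(BS,C)=48, d(BS,L)=13/2, d(BS,Q)=13/2
step 2: merge (BS,Q) at d=13/2, Q=-219/2; branch lengths BS→25/8, Q→27/8; new cluster BQS
  updated: d(BQS,C)=179/4, d(BQS,L)=7/2
step 3: merge (BQS,C) at d=179/4, Q=-361/4; branch lengths BQS→25/8, C→333/8; new cluster BCQS
  updated: d(BCQS,L)=3/8
step 4: merge (BCQS,L) at d=3/8; branch lengths BCQS→3/16, L→3/16; new cluster BCLQS
final tree: ((((B:5/3,S:22/3):25/8,Q:27/8):25/8,C:333/8):3/16,L:3/16)
total length: 485/8

485/8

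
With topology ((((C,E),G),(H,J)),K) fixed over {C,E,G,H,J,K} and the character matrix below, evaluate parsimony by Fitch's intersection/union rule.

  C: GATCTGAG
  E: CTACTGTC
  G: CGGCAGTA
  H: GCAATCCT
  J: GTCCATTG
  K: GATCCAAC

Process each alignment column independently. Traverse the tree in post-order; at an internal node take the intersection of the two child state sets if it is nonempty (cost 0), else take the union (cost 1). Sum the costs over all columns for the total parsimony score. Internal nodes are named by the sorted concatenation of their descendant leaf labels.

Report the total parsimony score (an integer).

24

CE@0: {G} ∪ {C} = {C,G} (union, +1)
CEG@0: {C,G} ∩ {C} = {C} (intersection, +0)
HJ@0: {G} ∩ {G} = {G} (intersection, +0)
CEGHJ@0: {C} ∪ {G} = {C,G} (union, +1)
CEGHJK@0: {C,G} ∩ {G} = {G} (intersection, +0)
CE@1: {A} ∪ {T} = {A,T} (union, +1)
CEG@1: {A,T} ∪ {G} = {A,G,T} (union, +1)
HJ@1: {C} ∪ {T} = {C,T} (union, +1)
CEGHJ@1: {A,G,T} ∩ {C,T} = {T} (intersection, +0)
CEGHJK@1: {T} ∪ {A} = {A,T} (union, +1)
CE@2: {T} ∪ {A} = {A,T} (union, +1)
CEG@2: {A,T} ∪ {G} = {A,G,T} (union, +1)
HJ@2: {A} ∪ {C} = {A,C} (union, +1)
CEGHJ@2: {A,G,T} ∩ {A,C} = {A} (intersection, +0)
CEGHJK@2: {A} ∪ {T} = {A,T} (union, +1)
CE@3: {C} ∩ {C} = {C} (intersection, +0)
CEG@3: {C} ∩ {C} = {C} (intersection, +0)
HJ@3: {A} ∪ {C} = {A,C} (union, +1)
CEGHJ@3: {C} ∩ {A,C} = {C} (intersection, +0)
CEGHJK@3: {C} ∩ {C} = {C} (intersection, +0)
CE@4: {T} ∩ {T} = {T} (intersection, +0)
CEG@4: {T} ∪ {A} = {A,T} (union, +1)
HJ@4: {T} ∪ {A} = {A,T} (union, +1)
CEGHJ@4: {A,T} ∩ {A,T} = {A,T} (intersection, +0)
CEGHJK@4: {A,T} ∪ {C} = {A,C,T} (union, +1)
CE@5: {G} ∩ {G} = {G} (intersection, +0)
CEG@5: {G} ∩ {G} = {G} (intersection, +0)
HJ@5: {C} ∪ {T} = {C,T} (union, +1)
CEGHJ@5: {G} ∪ {C,T} = {C,G,T} (union, +1)
CEGHJK@5: {C,G,T} ∪ {A} = {A,C,G,T} (union, +1)
CE@6: {A} ∪ {T} = {A,T} (union, +1)
CEG@6: {A,T} ∩ {T} = {T} (intersection, +0)
HJ@6: {C} ∪ {T} = {C,T} (union, +1)
CEGHJ@6: {T} ∩ {C,T} = {T} (intersection, +0)
CEGHJK@6: {T} ∪ {A} = {A,T} (union, +1)
CE@7: {G} ∪ {C} = {C,G} (union, +1)
CEG@7: {C,G} ∪ {A} = {A,C,G} (union, +1)
HJ@7: {T} ∪ {G} = {G,T} (union, +1)
CEGHJ@7: {A,C,G} ∩ {G,T} = {G} (intersection, +0)
CEGHJK@7: {G} ∪ {C} = {C,G} (union, +1)
per-site changes: [2, 4, 4, 1, 3, 3, 3, 4]; total = 24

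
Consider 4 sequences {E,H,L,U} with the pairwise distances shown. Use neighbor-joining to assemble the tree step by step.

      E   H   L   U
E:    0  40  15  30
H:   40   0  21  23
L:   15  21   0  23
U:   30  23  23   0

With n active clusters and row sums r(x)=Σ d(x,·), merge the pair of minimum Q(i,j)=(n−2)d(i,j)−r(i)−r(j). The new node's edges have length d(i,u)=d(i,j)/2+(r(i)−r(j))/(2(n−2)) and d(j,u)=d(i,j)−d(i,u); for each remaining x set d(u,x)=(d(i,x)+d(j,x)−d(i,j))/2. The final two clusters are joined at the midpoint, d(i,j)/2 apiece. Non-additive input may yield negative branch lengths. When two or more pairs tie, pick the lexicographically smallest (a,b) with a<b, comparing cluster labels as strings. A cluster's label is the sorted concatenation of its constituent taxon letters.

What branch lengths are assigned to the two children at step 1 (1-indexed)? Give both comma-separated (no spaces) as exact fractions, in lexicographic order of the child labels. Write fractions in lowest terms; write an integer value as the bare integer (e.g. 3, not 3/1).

iteration 1: select E,L (d=15, Q=-114); attach at lengths (14, 1); label the merged cluster EL
  updated: d(EL,H)=23, d(EL,U)=19
iteration 2: select EL,H (d=23, Q=-65); attach at lengths (19/2, 27/2); label the merged cluster EHL
  updated: d(EHL,U)=19/2
iteration 3: select EHL,U (d=19/2); attach at lengths (19/4, 19/4); label the merged cluster EHLU
final tree: (((E:14,L:1):19/2,H:27/2):19/4,U:19/4)
total length: 95/2

14,1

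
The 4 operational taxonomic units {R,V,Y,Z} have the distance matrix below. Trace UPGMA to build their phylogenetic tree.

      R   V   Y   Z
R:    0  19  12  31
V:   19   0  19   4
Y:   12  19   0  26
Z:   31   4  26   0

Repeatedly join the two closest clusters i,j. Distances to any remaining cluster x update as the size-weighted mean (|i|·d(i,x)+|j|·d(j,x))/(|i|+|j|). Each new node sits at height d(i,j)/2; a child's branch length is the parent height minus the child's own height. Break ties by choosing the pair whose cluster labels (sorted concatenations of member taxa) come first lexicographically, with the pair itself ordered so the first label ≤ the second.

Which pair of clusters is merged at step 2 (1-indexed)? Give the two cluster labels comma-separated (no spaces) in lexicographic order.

step 1: merge (V,Z) at d=4; branch lengths V→2, Z→2; new cluster VZ
  updated: d(R,VZ)=25, d(VZ,Y)=45/2
step 2: merge (R,Y) at d=12; branch lengths R→6, Y→6; new cluster RY
  updated: d(RY,VZ)=95/4
step 3: merge (RY,VZ) at d=95/4; branch lengths RY→47/8, VZ→79/8; new cluster RVYZ
final tree: ((R:6,Y:6):47/8,(V:2,Z:2):79/8)
total length: 127/4

R,Y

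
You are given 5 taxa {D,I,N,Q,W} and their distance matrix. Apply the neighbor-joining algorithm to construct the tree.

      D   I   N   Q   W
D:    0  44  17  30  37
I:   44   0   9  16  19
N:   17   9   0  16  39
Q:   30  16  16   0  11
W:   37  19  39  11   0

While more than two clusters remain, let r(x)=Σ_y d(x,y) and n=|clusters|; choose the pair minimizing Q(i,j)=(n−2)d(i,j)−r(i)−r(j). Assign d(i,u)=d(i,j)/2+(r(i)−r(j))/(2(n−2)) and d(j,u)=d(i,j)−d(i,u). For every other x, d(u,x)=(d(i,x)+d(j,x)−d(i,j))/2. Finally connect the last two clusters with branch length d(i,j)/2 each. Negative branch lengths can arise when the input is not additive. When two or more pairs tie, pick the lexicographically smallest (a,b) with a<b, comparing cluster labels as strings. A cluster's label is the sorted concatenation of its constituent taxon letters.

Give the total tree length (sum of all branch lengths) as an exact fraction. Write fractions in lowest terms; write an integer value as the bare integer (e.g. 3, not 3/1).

205/4

step 1: merge (D,N) at d=17, Q=-158; branch lengths D→49/3, N→2/3; new cluster DN
  updated: d(DN,I)=18, d(DN,Q)=29/2, d(DN,W)=59/2
step 2: merge (DN,I) at d=18, Q=-79; branch lengths DN→45/4, I→27/4; new cluster DIN
  updated: d(DIN,Q)=25/4, d(DIN,W)=61/4
step 3: merge (DIN,Q) at d=25/4, Q=-65/2; branch lengths DIN→21/4, Q→1; new cluster DINQ
  updated: d(DINQ,W)=10
step 4: merge (DINQ,W) at d=10; branch lengths DINQ→5, W→5; new cluster DINQW
final tree: ((((D:49/3,N:2/3):45/4,I:27/4):21/4,Q:1):5,W:5)
total length: 205/4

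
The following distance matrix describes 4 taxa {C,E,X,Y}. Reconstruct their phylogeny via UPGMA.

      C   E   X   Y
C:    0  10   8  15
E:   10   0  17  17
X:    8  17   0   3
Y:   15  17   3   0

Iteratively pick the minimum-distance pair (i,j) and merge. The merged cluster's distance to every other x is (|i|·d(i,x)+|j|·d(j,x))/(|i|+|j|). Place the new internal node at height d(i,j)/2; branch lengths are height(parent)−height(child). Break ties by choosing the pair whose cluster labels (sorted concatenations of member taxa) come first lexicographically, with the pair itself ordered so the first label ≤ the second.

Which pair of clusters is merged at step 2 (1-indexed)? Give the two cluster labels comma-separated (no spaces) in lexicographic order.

1. join X+Y (d=3) ⇒ XY; edges |X|=3/2, |Y|=3/2
  updated: d(C,XY)=23/2, d(E,XY)=17
2. join C+E (d=10) ⇒ CE; edges |C|=5, |E|=5
  updated: d(CE,XY)=57/4
3. join CE+XY (d=57/4) ⇒ CEXY; edges |CE|=17/8, |XY|=45/8
final tree: ((C:5,E:5):17/8,(X:3/2,Y:3/2):45/8)
total length: 83/4

C,E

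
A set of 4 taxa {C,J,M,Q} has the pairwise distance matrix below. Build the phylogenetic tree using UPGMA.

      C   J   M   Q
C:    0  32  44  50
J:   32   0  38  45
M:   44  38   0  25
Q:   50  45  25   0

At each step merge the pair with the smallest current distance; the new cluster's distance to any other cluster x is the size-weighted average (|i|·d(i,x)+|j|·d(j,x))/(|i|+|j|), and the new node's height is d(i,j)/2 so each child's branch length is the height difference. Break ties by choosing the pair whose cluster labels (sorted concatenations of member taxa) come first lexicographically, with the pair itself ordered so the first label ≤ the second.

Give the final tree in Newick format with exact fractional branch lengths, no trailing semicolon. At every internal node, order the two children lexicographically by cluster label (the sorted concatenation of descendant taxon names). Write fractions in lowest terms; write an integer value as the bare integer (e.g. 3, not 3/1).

iteration 1: select M,Q (d=25); attach at lengths (25/2, 25/2); label the merged cluster MQ
  updated: d(C,MQ)=47, d(J,MQ)=83/2
iteration 2: select C,J (d=32); attach at lengths (16, 16); label the merged cluster CJ
  updated: d(CJ,MQ)=177/4
iteration 3: select CJ,MQ (d=177/4); attach at lengths (49/8, 77/8); label the merged cluster CJMQ
final tree: ((C:16,J:16):49/8,(M:25/2,Q:25/2):77/8)
total length: 291/4

((C:16,J:16):49/8,(M:25/2,Q:25/2):77/8)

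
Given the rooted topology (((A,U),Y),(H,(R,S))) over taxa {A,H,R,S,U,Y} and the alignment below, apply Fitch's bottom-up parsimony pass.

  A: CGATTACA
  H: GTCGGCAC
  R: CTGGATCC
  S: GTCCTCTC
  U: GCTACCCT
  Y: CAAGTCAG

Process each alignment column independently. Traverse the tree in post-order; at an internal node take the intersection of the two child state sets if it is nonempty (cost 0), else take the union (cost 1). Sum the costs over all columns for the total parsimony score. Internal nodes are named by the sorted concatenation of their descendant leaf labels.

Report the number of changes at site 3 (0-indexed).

3

site 0, node AU: A={C} ∪ U={G} → {C,G} (+1)
site 0, node AUY: AU={C,G} ∩ Y={C} → {C} (+0)
site 0, node RS: R={C} ∪ S={G} → {C,G} (+1)
site 0, node HRS: H={G} ∩ RS={C,G} → {G} (+0)
site 0, node AHRSUY: AUY={C} ∪ HRS={G} → {C,G} (+1)
site 1, node AU: A={G} ∪ U={C} → {C,G} (+1)
site 1, node AUY: AU={C,G} ∪ Y={A} → {A,C,G} (+1)
site 1, node RS: R={T} ∩ S={T} → {T} (+0)
site 1, node HRS: H={T} ∩ RS={T} → {T} (+0)
site 1, node AHRSUY: AUY={A,C,G} ∪ HRS={T} → {A,C,G,T} (+1)
site 2, node AU: A={A} ∪ U={T} → {A,T} (+1)
site 2, node AUY: AU={A,T} ∩ Y={A} → {A} (+0)
site 2, node RS: R={G} ∪ S={C} → {C,G} (+1)
site 2, node HRS: H={C} ∩ RS={C,G} → {C} (+0)
site 2, node AHRSUY: AUY={A} ∪ HRS={C} → {A,C} (+1)
site 3, node AU: A={T} ∪ U={A} → {A,T} (+1)
site 3, node AUY: AU={A,T} ∪ Y={G} → {A,G,T} (+1)
site 3, node RS: R={G} ∪ S={C} → {C,G} (+1)
site 3, node HRS: H={G} ∩ RS={C,G} → {G} (+0)
site 3, node AHRSUY: AUY={A,G,T} ∩ HRS={G} → {G} (+0)
site 4, node AU: A={T} ∪ U={C} → {C,T} (+1)
site 4, node AUY: AU={C,T} ∩ Y={T} → {T} (+0)
site 4, node RS: R={A} ∪ S={T} → {A,T} (+1)
site 4, node HRS: H={G} ∪ RS={A,T} → {A,G,T} (+1)
site 4, node AHRSUY: AUY={T} ∩ HRS={A,G,T} → {T} (+0)
site 5, node AU: A={A} ∪ U={C} → {A,C} (+1)
site 5, node AUY: AU={A,C} ∩ Y={C} → {C} (+0)
site 5, node RS: R={T} ∪ S={C} → {C,T} (+1)
site 5, node HRS: H={C} ∩ RS={C,T} → {C} (+0)
site 5, node AHRSUY: AUY={C} ∩ HRS={C} → {C} (+0)
site 6, node AU: A={C} ∩ U={C} → {C} (+0)
site 6, node AUY: AU={C} ∪ Y={A} → {A,C} (+1)
site 6, node RS: R={C} ∪ S={T} → {C,T} (+1)
site 6, node HRS: H={A} ∪ RS={C,T} → {A,C,T} (+1)
site 6, node AHRSUY: AUY={A,C} ∩ HRS={A,C,T} → {A,C} (+0)
site 7, node AU: A={A} ∪ U={T} → {A,T} (+1)
site 7, node AUY: AU={A,T} ∪ Y={G} → {A,G,T} (+1)
site 7, node RS: R={C} ∩ S={C} → {C} (+0)
site 7, node HRS: H={C} ∩ RS={C} → {C} (+0)
site 7, node AHRSUY: AUY={A,G,T} ∪ HRS={C} → {A,C,G,T} (+1)
per-site changes: [3, 3, 3, 3, 3, 2, 3, 3]; total = 23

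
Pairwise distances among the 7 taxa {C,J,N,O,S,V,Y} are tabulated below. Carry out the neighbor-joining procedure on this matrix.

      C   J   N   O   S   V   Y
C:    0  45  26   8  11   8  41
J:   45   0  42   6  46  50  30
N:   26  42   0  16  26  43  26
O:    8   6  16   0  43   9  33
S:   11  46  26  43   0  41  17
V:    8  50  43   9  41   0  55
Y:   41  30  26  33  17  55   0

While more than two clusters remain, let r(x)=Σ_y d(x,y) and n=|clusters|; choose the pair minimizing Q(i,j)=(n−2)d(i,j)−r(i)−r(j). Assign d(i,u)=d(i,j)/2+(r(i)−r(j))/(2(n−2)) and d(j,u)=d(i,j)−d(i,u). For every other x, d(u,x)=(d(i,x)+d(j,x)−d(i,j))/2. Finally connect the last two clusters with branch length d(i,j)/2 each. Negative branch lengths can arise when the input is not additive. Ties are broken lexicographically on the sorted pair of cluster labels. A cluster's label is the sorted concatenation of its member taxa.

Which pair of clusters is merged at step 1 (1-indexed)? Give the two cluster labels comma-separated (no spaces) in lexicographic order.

1. join C+V (d=8, Q=-305) ⇒ CV; edges |C|=-27/10, |V|=107/10
  updated: d(CV,J)=87/2, d(CV,N)=61/2, d(CV,O)=9/2, d(CV,S)=22, d(CV,Y)=44
2. join J+O (d=6, Q=-246) ⇒ JO; edges |J|=89/8, |O|=-41/8
  updated: d(CV,JO)=21, d(JO,N)=26, d(JO,S)=83/2, d(JO,Y)=57/2
3. join CV+JO (d=21, Q=-343/2) ⇒ CJOV; edges |CV|=127/12, |JO|=125/12
  updated: d(CJOV,N)=71/4, d(CJOV,S)=85/4, d(CJOV,Y)=103/4
4. join CJOV+N (d=71/4, Q=-99) ⇒ CJNOV; edges |CJOV|=61/8, |N|=81/8
  updated: d(CJNOV,S)=59/4, d(CJNOV,Y)=17
5. join CJNOV+S (d=59/4, Q=-195/4) ⇒ CJNOSV; edges |CJNOV|=59/8, |S|=59/8
  updated: d(CJNOSV,Y)=77/8
6. join CJNOSV+Y (d=77/8) ⇒ CJNOSVY; edges |CJNOSV|=77/16, |Y|=77/16
final tree: (((((C:-27/10,V:107/10):127/12,(J:89/8,O:-41/8):125/12):61/8,N:81/8):59/8,S:59/8):77/16,Y:77/16)
total length: 617/8

C,V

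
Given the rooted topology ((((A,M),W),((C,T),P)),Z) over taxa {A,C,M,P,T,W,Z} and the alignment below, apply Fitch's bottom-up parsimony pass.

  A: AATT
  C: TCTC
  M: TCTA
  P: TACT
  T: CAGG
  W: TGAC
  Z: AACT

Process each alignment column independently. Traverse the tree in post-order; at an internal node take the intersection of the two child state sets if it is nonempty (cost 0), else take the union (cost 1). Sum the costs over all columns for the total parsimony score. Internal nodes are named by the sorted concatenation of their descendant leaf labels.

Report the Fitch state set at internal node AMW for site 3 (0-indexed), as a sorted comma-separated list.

site 0, node AM: A={A} ∪ M={T} → {A,T} (+1)
site 0, node AMW: AM={A,T} ∩ W={T} → {T} (+0)
site 0, node CT: C={T} ∪ T={C} → {C,T} (+1)
site 0, node CPT: CT={C,T} ∩ P={T} → {T} (+0)
site 0, node ACMPTW: AMW={T} ∩ CPT={T} → {T} (+0)
site 0, node ACMPTWZ: ACMPTW={T} ∪ Z={A} → {A,T} (+1)
site 1, node AM: A={A} ∪ M={C} → {A,C} (+1)
site 1, node AMW: AM={A,C} ∪ W={G} → {A,C,G} (+1)
site 1, node CT: C={C} ∪ T={A} → {A,C} (+1)
site 1, node CPT: CT={A,C} ∩ P={A} → {A} (+0)
site 1, node ACMPTW: AMW={A,C,G} ∩ CPT={A} → {A} (+0)
site 1, node ACMPTWZ: ACMPTW={A} ∩ Z={A} → {A} (+0)
site 2, node AM: A={T} ∩ M={T} → {T} (+0)
site 2, node AMW: AM={T} ∪ W={A} → {A,T} (+1)
site 2, node CT: C={T} ∪ T={G} → {G,T} (+1)
site 2, node CPT: CT={G,T} ∪ P={C} → {C,G,T} (+1)
site 2, node ACMPTW: AMW={A,T} ∩ CPT={C,G,T} → {T} (+0)
site 2, node ACMPTWZ: ACMPTW={T} ∪ Z={C} → {C,T} (+1)
site 3, node AM: A={T} ∪ M={A} → {A,T} (+1)
site 3, node AMW: AM={A,T} ∪ W={C} → {A,C,T} (+1)
site 3, node CT: C={C} ∪ T={G} → {C,G} (+1)
site 3, node CPT: CT={C,G} ∪ P={T} → {C,G,T} (+1)
site 3, node ACMPTW: AMW={A,C,T} ∩ CPT={C,G,T} → {C,T} (+0)
site 3, node ACMPTWZ: ACMPTW={C,T} ∩ Z={T} → {T} (+0)
per-site changes: [3, 3, 4, 4]; total = 14

A,C,T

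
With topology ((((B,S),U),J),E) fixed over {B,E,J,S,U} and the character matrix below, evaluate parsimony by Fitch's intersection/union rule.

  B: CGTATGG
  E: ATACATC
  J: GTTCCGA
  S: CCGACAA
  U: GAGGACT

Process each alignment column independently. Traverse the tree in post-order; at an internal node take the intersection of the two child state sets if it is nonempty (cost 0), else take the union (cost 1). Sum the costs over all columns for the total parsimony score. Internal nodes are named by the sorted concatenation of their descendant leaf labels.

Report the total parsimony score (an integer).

[col 0] BS: children B:{C}, S:{C} ∩→ {C}; cost 0
[col 0] BSU: children BS:{C}, U:{G} ∪→ {C,G}; cost 1
[col 0] BJSU: children BSU:{C,G}, J:{G} ∩→ {G}; cost 0
[col 0] BEJSU: children BJSU:{G}, E:{A} ∪→ {A,G}; cost 1
[col 1] BS: children B:{G}, S:{C} ∪→ {C,G}; cost 1
[col 1] BSU: children BS:{C,G}, U:{A} ∪→ {A,C,G}; cost 1
[col 1] BJSU: children BSU:{A,C,G}, J:{T} ∪→ {A,C,G,T}; cost 1
[col 1] BEJSU: children BJSU:{A,C,G,T}, E:{T} ∩→ {T}; cost 0
[col 2] BS: children B:{T}, S:{G} ∪→ {G,T}; cost 1
[col 2] BSU: children BS:{G,T}, U:{G} ∩→ {G}; cost 0
[col 2] BJSU: children BSU:{G}, J:{T} ∪→ {G,T}; cost 1
[col 2] BEJSU: children BJSU:{G,T}, E:{A} ∪→ {A,G,T}; cost 1
[col 3] BS: children B:{A}, S:{A} ∩→ {A}; cost 0
[col 3] BSU: children BS:{A}, U:{G} ∪→ {A,G}; cost 1
[col 3] BJSU: children BSU:{A,G}, J:{C} ∪→ {A,C,G}; cost 1
[col 3] BEJSU: children BJSU:{A,C,G}, E:{C} ∩→ {C}; cost 0
[col 4] BS: children B:{T}, S:{C} ∪→ {C,T}; cost 1
[col 4] BSU: children BS:{C,T}, U:{A} ∪→ {A,C,T}; cost 1
[col 4] BJSU: children BSU:{A,C,T}, J:{C} ∩→ {C}; cost 0
[col 4] BEJSU: children BJSU:{C}, E:{A} ∪→ {A,C}; cost 1
[col 5] BS: children B:{G}, S:{A} ∪→ {A,G}; cost 1
[col 5] BSU: children BS:{A,G}, U:{C} ∪→ {A,C,G}; cost 1
[col 5] BJSU: children BSU:{A,C,G}, J:{G} ∩→ {G}; cost 0
[col 5] BEJSU: children BJSU:{G}, E:{T} ∪→ {G,T}; cost 1
[col 6] BS: children B:{G}, S:{A} ∪→ {A,G}; cost 1
[col 6] BSU: children BS:{A,G}, U:{T} ∪→ {A,G,T}; cost 1
[col 6] BJSU: children BSU:{A,G,T}, J:{A} ∩→ {A}; cost 0
[col 6] BEJSU: children BJSU:{A}, E:{C} ∪→ {A,C}; cost 1
per-site changes: [2, 3, 3, 2, 3, 3, 3]; total = 19

19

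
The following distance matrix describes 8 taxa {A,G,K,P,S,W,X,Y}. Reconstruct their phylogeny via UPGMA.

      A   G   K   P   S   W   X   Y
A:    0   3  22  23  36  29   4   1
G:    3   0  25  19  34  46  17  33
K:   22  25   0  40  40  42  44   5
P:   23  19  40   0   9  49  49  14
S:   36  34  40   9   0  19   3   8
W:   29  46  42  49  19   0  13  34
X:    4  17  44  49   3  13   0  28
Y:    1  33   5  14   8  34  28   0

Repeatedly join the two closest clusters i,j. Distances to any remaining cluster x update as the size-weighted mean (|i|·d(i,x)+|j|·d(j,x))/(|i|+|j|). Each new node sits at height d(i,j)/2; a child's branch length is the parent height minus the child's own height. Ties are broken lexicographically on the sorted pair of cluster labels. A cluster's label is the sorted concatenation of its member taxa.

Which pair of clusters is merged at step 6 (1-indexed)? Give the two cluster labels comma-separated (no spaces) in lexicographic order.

AKY,GP

1. join A+Y (d=1) ⇒ AY; edges |A|=1/2, |Y|=1/2
  updated: d(AY,G)=18, d(AY,K)=27/2, d(AY,P)=37/2, d(AY,S)=22, d(AY,W)=63/2, d(AY,X)=16
2. join S+X (d=3) ⇒ SX; edges |S|=3/2, |X|=3/2
  updated: d(AY,SX)=19, d(G,SX)=51/2, d(K,SX)=42, d(P,SX)=29, d(SX,W)=16
3. join AY+K (d=27/2) ⇒ AKY; edges |AY|=25/4, |K|=27/4
  updated: d(AKY,G)=61/3, d(AKY,P)=77/3, d(AKY,SX)=80/3, d(AKY,W)=35
4. join SX+W (d=16) ⇒ SWX; edges |SX|=13/2, |W|=8
  updated: d(AKY,SWX)=265/9, d(G,SWX)=97/3, d(P,SWX)=107/3
5. join G+P (d=19) ⇒ GP; edges |G|=19/2, |P|=19/2
  updated: d(AKY,GP)=23, d(GP,SWX)=34
6. join AKY+GP (d=23) ⇒ AGKPY; edges |AKY|=19/4, |GP|=2
  updated: d(AGKPY,SWX)=469/15
7. join AGKPY+SWX (d=469/15) ⇒ AGKPSWXY; edges |AGKPY|=62/15, |SWX|=229/30
final tree: ((((A:1/2,Y:1/2):25/4,K:27/4):19/4,(G:19/2,P:19/2):2):62/15,((S:3/2,X:3/2):13/2,W:8):229/30)
total length: 4141/60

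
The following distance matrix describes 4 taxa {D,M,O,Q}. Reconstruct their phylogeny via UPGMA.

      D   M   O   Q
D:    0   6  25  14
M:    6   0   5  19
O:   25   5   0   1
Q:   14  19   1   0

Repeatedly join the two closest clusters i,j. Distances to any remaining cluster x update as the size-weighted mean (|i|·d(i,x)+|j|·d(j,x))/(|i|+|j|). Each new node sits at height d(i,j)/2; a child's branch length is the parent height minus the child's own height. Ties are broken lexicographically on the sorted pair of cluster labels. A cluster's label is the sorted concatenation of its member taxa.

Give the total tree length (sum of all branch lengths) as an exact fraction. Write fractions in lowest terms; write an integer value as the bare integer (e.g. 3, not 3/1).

77/4

1. join O+Q (d=1) ⇒ OQ; edges |O|=1/2, |Q|=1/2
  updated: d(D,OQ)=39/2, d(M,OQ)=12
2. join D+M (d=6) ⇒ DM; edges |D|=3, |M|=3
  updated: d(DM,OQ)=63/4
3. join DM+OQ (d=63/4) ⇒ DMOQ; edges |DM|=39/8, |OQ|=59/8
final tree: ((D:3,M:3):39/8,(O:1/2,Q:1/2):59/8)
total length: 77/4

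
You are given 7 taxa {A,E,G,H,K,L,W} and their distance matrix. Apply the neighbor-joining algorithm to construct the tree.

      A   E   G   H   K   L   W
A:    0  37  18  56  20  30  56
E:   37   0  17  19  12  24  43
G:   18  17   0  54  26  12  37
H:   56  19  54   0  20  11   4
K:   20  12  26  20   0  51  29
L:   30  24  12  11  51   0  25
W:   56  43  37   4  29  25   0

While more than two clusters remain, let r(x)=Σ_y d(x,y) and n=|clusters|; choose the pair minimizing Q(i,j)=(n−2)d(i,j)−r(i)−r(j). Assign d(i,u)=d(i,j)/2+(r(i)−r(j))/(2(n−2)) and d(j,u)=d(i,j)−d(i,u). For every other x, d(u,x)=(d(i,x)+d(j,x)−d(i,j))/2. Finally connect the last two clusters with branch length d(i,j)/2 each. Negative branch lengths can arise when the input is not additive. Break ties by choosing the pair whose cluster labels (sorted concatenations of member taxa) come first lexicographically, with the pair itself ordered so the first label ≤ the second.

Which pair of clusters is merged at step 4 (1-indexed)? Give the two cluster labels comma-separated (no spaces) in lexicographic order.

step 1: merge (H,W) at d=4, Q=-338; branch lengths H→-1, W→5; new cluster HW
  updated: d(A,HW)=54, d(E,HW)=29, d(G,HW)=87/2, d(HW,K)=45/2, d(HW,L)=16
step 2: merge (HW,L) at d=16, Q=-234; branch lengths HW→12, L→4; new cluster HLW
  updated: d(A,HLW)=34, d(E,HLW)=37/2, d(G,HLW)=79/4, d(HLW,K)=115/4
step 3: merge (A,G) at d=18, Q=-543/4; branch lengths A→329/24, G→103/24; new cluster AG
  updated: d(AG,E)=18, d(AG,HLW)=143/8, d(AG,K)=14
step 4: merge (AG,HLW) at d=143/8, Q=-317/4; branch lengths AG→41/8, HLW→51/4; new cluster AGHLW
  updated: d(AGHLW,E)=149/16, d(AGHLW,K)=199/16
step 5: merge (AGHLW,E) at d=149/16, Q=-135/4; branch lengths AGHLW→39/8, E→71/16; new cluster AEGHLW
  updated: d(AEGHLW,K)=121/16
step 6: merge (AEGHLW,K) at d=121/16; branch lengths AEGHLW→121/32, K→121/32; new cluster AEGHKLW
final tree: ((((A:329/24,G:103/24):41/8,((H:-1,W:5):12,L:4):51/4):39/8,E:71/16):121/32,K:121/32)
total length: 291/4

AG,HLW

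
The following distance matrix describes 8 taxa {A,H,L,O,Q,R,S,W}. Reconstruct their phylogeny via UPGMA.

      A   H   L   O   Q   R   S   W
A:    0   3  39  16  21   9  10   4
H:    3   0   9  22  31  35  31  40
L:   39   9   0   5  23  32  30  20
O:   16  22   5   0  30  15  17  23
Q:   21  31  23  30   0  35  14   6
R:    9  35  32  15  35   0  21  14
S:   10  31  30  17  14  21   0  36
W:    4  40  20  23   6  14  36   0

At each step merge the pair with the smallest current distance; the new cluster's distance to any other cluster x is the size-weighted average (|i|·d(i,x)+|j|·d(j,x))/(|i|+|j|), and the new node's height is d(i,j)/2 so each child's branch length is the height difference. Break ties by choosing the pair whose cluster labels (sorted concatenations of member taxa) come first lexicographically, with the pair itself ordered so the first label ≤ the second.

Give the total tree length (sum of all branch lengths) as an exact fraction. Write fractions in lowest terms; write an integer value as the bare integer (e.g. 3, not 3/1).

iteration 1: select A,H (d=3); attach at lengths (3/2, 3/2); label the merged cluster AH
  updated: d(AH,L)=24, d(AH,O)=19, d(AH,Q)=26, d(AH,R)=22, d(AH,S)=41/2, d(AH,W)=22
iteration 2: select L,O (d=5); attach at lengths (5/2, 5/2); label the merged cluster LO
  updated: d(AH,LO)=43/2, d(LO,Q)=53/2, d(LO,R)=47/2, d(LO,S)=47/2, d(LO,W)=43/2
iteration 3: select Q,W (d=6); attach at lengths (3, 3); label the merged cluster QW
  updated: d(AH,QW)=24, d(LO,QW)=24, d(QW,R)=49/2, d(QW,S)=25
iteration 4: select AH,S (d=41/2); attach at lengths (35/4, 41/4); label the merged cluster AHS
  updated: d(AHS,LO)=133/6, d(AHS,QW)=73/3, d(AHS,R)=65/3
iteration 5: select AHS,R (d=65/3); attach at lengths (7/12, 65/6); label the merged cluster AHRS
  updated: d(AHRS,LO)=45/2, d(AHRS,QW)=195/8
iteration 6: select AHRS,LO (d=45/2); attach at lengths (5/12, 35/4); label the merged cluster AHLORS
  updated: d(AHLORS,QW)=97/4
iteration 7: select AHLORS,QW (d=97/4); attach at lengths (7/8, 73/8); label the merged cluster AHLOQRSW
final tree: (((((A:3/2,H:3/2):35/4,S:41/4):7/12,R:65/6):5/12,(L:5/2,O:5/2):35/4):7/8,(Q:3,W:3):73/8)
total length: 763/12

763/12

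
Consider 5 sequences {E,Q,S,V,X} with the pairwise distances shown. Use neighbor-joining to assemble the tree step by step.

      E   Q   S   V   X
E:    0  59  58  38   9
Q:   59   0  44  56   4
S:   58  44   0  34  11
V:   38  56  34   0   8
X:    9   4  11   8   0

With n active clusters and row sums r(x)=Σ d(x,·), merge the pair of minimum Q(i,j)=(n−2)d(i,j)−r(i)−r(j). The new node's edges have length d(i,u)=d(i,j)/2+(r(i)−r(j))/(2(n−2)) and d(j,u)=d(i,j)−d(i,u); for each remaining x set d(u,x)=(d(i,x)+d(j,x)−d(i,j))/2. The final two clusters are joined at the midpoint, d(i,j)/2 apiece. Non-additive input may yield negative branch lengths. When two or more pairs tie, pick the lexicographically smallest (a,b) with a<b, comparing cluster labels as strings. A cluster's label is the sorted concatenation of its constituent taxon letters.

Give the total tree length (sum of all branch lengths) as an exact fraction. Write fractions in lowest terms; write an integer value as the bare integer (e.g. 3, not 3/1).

step 1: merge (E,V) at d=38, Q=-186; branch lengths E→71/3, V→43/3; new cluster EV
  updated: d(EV,Q)=77/2, d(EV,S)=27, d(EV,X)=-21/2
step 2: merge (EV,S) at d=27, Q=-83; branch lengths EV→27/4, S→81/4; new cluster ESV
  updated: d(ESV,Q)=111/4, d(ESV,X)=-53/4
step 3: merge (ESV,Q) at d=111/4, Q=-37/2; branch lengths ESV→21/4, Q→45/2; new cluster EQSV
  updated: d(EQSV,X)=-37/2
step 4: merge (EQSV,X) at d=-37/2; branch lengths EQSV→-37/4, X→-37/4; new cluster EQSVX
final tree: ((((E:71/3,V:43/3):27/4,S:81/4):21/4,Q:45/2):-37/4,X:-37/4)
total length: 297/4

297/4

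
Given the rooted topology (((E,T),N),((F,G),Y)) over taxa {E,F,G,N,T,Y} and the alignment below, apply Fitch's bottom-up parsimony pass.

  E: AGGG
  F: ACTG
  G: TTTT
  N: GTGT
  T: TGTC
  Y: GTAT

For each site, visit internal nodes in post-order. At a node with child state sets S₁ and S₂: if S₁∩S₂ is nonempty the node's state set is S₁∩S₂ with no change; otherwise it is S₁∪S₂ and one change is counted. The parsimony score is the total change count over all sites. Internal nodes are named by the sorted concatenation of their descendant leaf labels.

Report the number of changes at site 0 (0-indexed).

ET@0: {A} ∪ {T} = {A,T} (union, +1)
ENT@0: {A,T} ∪ {G} = {A,G,T} (union, +1)
FG@0: {A} ∪ {T} = {A,T} (union, +1)
FGY@0: {A,T} ∪ {G} = {A,G,T} (union, +1)
EFGNTY@0: {A,G,T} ∩ {A,G,T} = {A,G,T} (intersection, +0)
ET@1: {G} ∩ {G} = {G} (intersection, +0)
ENT@1: {G} ∪ {T} = {G,T} (union, +1)
FG@1: {C} ∪ {T} = {C,T} (union, +1)
FGY@1: {C,T} ∩ {T} = {T} (intersection, +0)
EFGNTY@1: {G,T} ∩ {T} = {T} (intersection, +0)
ET@2: {G} ∪ {T} = {G,T} (union, +1)
ENT@2: {G,T} ∩ {G} = {G} (intersection, +0)
FG@2: {T} ∩ {T} = {T} (intersection, +0)
FGY@2: {T} ∪ {A} = {A,T} (union, +1)
EFGNTY@2: {G} ∪ {A,T} = {A,G,T} (union, +1)
ET@3: {G} ∪ {C} = {C,G} (union, +1)
ENT@3: {C,G} ∪ {T} = {C,G,T} (union, +1)
FG@3: {G} ∪ {T} = {G,T} (union, +1)
FGY@3: {G,T} ∩ {T} = {T} (intersection, +0)
EFGNTY@3: {C,G,T} ∩ {T} = {T} (intersection, +0)
per-site changes: [4, 2, 3, 3]; total = 12

4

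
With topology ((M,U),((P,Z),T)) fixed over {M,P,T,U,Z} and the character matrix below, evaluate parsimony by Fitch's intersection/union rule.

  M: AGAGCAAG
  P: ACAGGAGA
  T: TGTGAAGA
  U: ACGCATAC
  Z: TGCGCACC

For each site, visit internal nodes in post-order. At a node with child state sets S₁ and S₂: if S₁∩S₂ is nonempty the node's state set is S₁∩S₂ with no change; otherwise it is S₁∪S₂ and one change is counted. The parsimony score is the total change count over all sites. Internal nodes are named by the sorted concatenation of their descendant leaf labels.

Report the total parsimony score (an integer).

17

[col 0] MU: children M:{A}, U:{A} ∩→ {A}; cost 0
[col 0] PZ: children P:{A}, Z:{T} ∪→ {A,T}; cost 1
[col 0] PTZ: children PZ:{A,T}, T:{T} ∩→ {T}; cost 0
[col 0] MPTUZ: children MU:{A}, PTZ:{T} ∪→ {A,T}; cost 1
[col 1] MU: children M:{G}, U:{C} ∪→ {C,G}; cost 1
[col 1] PZ: children P:{C}, Z:{G} ∪→ {C,G}; cost 1
[col 1] PTZ: children PZ:{C,G}, T:{G} ∩→ {G}; cost 0
[col 1] MPTUZ: children MU:{C,G}, PTZ:{G} ∩→ {G}; cost 0
[col 2] MU: children M:{A}, U:{G} ∪→ {A,G}; cost 1
[col 2] PZ: children P:{A}, Z:{C} ∪→ {A,C}; cost 1
[col 2] PTZ: children PZ:{A,C}, T:{T} ∪→ {A,C,T}; cost 1
[col 2] MPTUZ: children MU:{A,G}, PTZ:{A,C,T} ∩→ {A}; cost 0
[col 3] MU: children M:{G}, U:{C} ∪→ {C,G}; cost 1
[col 3] PZ: children P:{G}, Z:{G} ∩→ {G}; cost 0
[col 3] PTZ: children PZ:{G}, T:{G} ∩→ {G}; cost 0
[col 3] MPTUZ: children MU:{C,G}, PTZ:{G} ∩→ {G}; cost 0
[col 4] MU: children M:{C}, U:{A} ∪→ {A,C}; cost 1
[col 4] PZ: children P:{G}, Z:{C} ∪→ {C,G}; cost 1
[col 4] PTZ: children PZ:{C,G}, T:{A} ∪→ {A,C,G}; cost 1
[col 4] MPTUZ: children MU:{A,C}, PTZ:{A,C,G} ∩→ {A,C}; cost 0
[col 5] MU: children M:{A}, U:{T} ∪→ {A,T}; cost 1
[col 5] PZ: children P:{A}, Z:{A} ∩→ {A}; cost 0
[col 5] PTZ: children PZ:{A}, T:{A} ∩→ {A}; cost 0
[col 5] MPTUZ: children MU:{A,T}, PTZ:{A} ∩→ {A}; cost 0
[col 6] MU: children M:{A}, U:{A} ∩→ {A}; cost 0
[col 6] PZ: children P:{G}, Z:{C} ∪→ {C,G}; cost 1
[col 6] PTZ: children PZ:{C,G}, T:{G} ∩→ {G}; cost 0
[col 6] MPTUZ: children MU:{A}, PTZ:{G} ∪→ {A,G}; cost 1
[col 7] MU: children M:{G}, U:{C} ∪→ {C,G}; cost 1
[col 7] PZ: children P:{A}, Z:{C} ∪→ {A,C}; cost 1
[col 7] PTZ: children PZ:{A,C}, T:{A} ∩→ {A}; cost 0
[col 7] MPTUZ: children MU:{C,G}, PTZ:{A} ∪→ {A,C,G}; cost 1
per-site changes: [2, 2, 3, 1, 3, 1, 2, 3]; total = 17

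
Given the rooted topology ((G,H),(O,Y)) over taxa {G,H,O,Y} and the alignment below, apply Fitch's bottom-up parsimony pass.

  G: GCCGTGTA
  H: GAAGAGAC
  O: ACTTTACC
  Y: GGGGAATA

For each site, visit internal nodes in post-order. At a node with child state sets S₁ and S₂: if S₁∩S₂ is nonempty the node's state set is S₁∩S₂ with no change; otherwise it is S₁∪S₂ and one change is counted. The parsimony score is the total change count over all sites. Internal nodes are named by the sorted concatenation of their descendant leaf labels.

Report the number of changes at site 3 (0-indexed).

1

site 0, node GH: G={G} ∩ H={G} → {G} (+0)
site 0, node OY: O={A} ∪ Y={G} → {A,G} (+1)
site 0, node GHOY: GH={G} ∩ OY={A,G} → {G} (+0)
site 1, node GH: G={C} ∪ H={A} → {A,C} (+1)
site 1, node OY: O={C} ∪ Y={G} → {C,G} (+1)
site 1, node GHOY: GH={A,C} ∩ OY={C,G} → {C} (+0)
site 2, node GH: G={C} ∪ H={A} → {A,C} (+1)
site 2, node OY: O={T} ∪ Y={G} → {G,T} (+1)
site 2, node GHOY: GH={A,C} ∪ OY={G,T} → {A,C,G,T} (+1)
site 3, node GH: G={G} ∩ H={G} → {G} (+0)
site 3, node OY: O={T} ∪ Y={G} → {G,T} (+1)
site 3, node GHOY: GH={G} ∩ OY={G,T} → {G} (+0)
site 4, node GH: G={T} ∪ H={A} → {A,T} (+1)
site 4, node OY: O={T} ∪ Y={A} → {A,T} (+1)
site 4, node GHOY: GH={A,T} ∩ OY={A,T} → {A,T} (+0)
site 5, node GH: G={G} ∩ H={G} → {G} (+0)
site 5, node OY: O={A} ∩ Y={A} → {A} (+0)
site 5, node GHOY: GH={G} ∪ OY={A} → {A,G} (+1)
site 6, node GH: G={T} ∪ H={A} → {A,T} (+1)
site 6, node OY: O={C} ∪ Y={T} → {C,T} (+1)
site 6, node GHOY: GH={A,T} ∩ OY={C,T} → {T} (+0)
site 7, node GH: G={A} ∪ H={C} → {A,C} (+1)
site 7, node OY: O={C} ∪ Y={A} → {A,C} (+1)
site 7, node GHOY: GH={A,C} ∩ OY={A,C} → {A,C} (+0)
per-site changes: [1, 2, 3, 1, 2, 1, 2, 2]; total = 14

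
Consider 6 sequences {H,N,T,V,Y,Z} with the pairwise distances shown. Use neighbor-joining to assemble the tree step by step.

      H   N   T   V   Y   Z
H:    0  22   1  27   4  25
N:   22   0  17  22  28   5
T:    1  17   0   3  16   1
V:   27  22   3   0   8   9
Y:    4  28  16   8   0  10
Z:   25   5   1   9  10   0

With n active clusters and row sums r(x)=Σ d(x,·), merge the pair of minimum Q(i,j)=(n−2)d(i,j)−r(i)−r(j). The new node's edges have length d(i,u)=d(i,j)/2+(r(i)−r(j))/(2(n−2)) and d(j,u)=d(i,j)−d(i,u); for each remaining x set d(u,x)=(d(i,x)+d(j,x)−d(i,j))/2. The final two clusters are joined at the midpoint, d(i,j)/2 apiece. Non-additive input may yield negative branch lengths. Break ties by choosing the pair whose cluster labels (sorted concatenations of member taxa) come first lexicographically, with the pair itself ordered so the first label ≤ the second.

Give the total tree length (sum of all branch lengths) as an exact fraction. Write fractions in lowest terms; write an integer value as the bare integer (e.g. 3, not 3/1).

iteration 1: select H,Y (d=4, Q=-129); attach at lengths (29/8, 3/8); label the merged cluster HY
  updated: d(HY,N)=23, d(HY,T)=13/2, d(HY,V)=31/2, d(HY,Z)=31/2
iteration 2: select N,Z (d=5, Q=-165/2); attach at lengths (103/12, -43/12); label the merged cluster NZ
  updated: d(HY,NZ)=67/4, d(NZ,T)=13/2, d(NZ,V)=13
iteration 3: select HY,T (d=13/2, Q=-167/4); attach at lengths (143/16, -39/16); label the merged cluster HTY
  updated: d(HTY,NZ)=67/8, d(HTY,V)=6
iteration 4: select HTY,NZ (d=67/8, Q=-219/8); attach at lengths (11/16, 123/16); label the merged cluster HNTYZ
  updated: d(HNTYZ,V)=85/16
iteration 5: select HNTYZ,V (d=85/16); attach at lengths (85/32, 85/32); label the merged cluster HNTVYZ
final tree: ((((H:29/8,Y:3/8):143/16,T:-39/16):11/16,(N:103/12,Z:-43/12):123/16):85/32,V:85/32)
total length: 467/16

467/16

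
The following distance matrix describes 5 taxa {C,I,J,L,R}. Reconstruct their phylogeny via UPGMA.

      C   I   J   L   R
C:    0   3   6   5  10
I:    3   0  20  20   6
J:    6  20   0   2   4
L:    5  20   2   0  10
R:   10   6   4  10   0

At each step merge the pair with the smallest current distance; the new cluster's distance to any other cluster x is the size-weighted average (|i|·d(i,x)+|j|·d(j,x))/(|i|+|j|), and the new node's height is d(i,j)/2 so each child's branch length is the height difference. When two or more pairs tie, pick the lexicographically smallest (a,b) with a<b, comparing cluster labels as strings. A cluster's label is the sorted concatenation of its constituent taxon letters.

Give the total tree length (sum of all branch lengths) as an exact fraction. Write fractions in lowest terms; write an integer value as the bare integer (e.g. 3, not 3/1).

1. join J+L (d=2) ⇒ JL; edges |J|=1, |L|=1
  updated: d(C,JL)=11/2, d(I,JL)=20, d(JL,R)=7
2. join C+I (d=3) ⇒ CI; edges |C|=3/2, |I|=3/2
  updated: d(CI,JL)=51/4, d(CI,R)=8
3. join JL+R (d=7) ⇒ JLR; edges |JL|=5/2, |R|=7/2
  updated: d(CI,JLR)=67/6
4. join CI+JLR (d=67/6) ⇒ CIJLR; edges |CI|=49/12, |JLR|=25/12
final tree: ((C:3/2,I:3/2):49/12,((J:1,L:1):5/2,R:7/2):25/12)
total length: 103/6

103/6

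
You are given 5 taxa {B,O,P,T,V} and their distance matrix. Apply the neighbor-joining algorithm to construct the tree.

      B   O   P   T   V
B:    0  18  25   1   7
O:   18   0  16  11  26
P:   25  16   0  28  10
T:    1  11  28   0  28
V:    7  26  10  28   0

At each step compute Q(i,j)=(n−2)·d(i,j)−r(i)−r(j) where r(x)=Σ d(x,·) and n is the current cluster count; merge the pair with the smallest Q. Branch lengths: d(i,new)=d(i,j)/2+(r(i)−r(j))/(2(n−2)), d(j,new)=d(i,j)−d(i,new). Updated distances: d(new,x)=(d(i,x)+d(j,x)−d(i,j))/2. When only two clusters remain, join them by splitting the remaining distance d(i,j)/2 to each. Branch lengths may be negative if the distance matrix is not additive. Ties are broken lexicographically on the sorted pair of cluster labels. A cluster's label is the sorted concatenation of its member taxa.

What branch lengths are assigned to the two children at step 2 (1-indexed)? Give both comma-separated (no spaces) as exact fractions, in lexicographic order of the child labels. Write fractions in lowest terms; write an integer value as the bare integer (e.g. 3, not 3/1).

iteration 1: select P,V (d=10, Q=-120); attach at lengths (19/3, 11/3); label the merged cluster PV
  updated: d(B,PV)=11, d(O,PV)=16, d(PV,T)=23
iteration 2: select B,T (d=1, Q=-63); attach at lengths (-3/4, 7/4); label the merged cluster BT
  updated: d(BT,O)=14, d(BT,PV)=33/2
iteration 3: select BT,O (d=14, Q=-93/2); attach at lengths (29/4, 27/4); label the merged cluster BOT
  updated: d(BOT,PV)=37/4
iteration 4: select BOT,PV (d=37/4); attach at lengths (37/8, 37/8); label the merged cluster BOPTV
final tree: (((B:-3/4,T:7/4):29/4,O:27/4):37/8,(P:19/3,V:11/3):37/8)
total length: 137/4

-3/4,7/4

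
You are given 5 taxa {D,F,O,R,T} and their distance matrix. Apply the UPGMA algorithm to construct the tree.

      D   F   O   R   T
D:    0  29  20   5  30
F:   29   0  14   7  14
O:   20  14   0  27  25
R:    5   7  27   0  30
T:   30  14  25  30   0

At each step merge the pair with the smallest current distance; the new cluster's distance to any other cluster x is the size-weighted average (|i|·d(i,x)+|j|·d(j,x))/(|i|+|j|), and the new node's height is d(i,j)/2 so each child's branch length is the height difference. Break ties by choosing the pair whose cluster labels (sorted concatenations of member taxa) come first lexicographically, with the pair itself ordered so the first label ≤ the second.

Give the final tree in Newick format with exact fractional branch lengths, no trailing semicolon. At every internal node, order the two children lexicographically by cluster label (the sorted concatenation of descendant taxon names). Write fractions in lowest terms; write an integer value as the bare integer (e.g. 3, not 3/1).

iteration 1: select D,R (d=5); attach at lengths (5/2, 5/2); label the merged cluster DR
  updated: d(DR,F)=18, d(DR,O)=47/2, d(DR,T)=30
iteration 2: select F,O (d=14); attach at lengths (7, 7); label the merged cluster FO
  updated: d(DR,FO)=83/4, d(FO,T)=39/2
iteration 3: select FO,T (d=39/2); attach at lengths (11/4, 39/4); label the merged cluster FOT
  updated: d(DR,FOT)=143/6
iteration 4: select DR,FOT (d=143/6); attach at lengths (113/12, 13/6); label the merged cluster DFORT
final tree: ((D:5/2,R:5/2):113/12,((F:7,O:7):11/4,T:39/4):13/6)
total length: 517/12

((D:5/2,R:5/2):113/12,((F:7,O:7):11/4,T:39/4):13/6)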